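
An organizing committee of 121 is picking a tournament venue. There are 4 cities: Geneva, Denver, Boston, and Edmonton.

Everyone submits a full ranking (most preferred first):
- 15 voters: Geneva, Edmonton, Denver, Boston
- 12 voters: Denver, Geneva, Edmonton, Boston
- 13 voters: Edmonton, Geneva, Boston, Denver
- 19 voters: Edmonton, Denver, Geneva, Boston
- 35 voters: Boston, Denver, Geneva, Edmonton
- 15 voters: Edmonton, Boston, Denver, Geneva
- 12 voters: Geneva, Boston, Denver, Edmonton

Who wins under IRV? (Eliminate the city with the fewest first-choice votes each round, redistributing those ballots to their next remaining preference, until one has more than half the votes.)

Geneva

Round 1: Geneva 27, Denver 12, Boston 35, Edmonton 47. Denver eliminated.
Round 2: Geneva 39, Boston 35, Edmonton 47. Boston eliminated.
Round 3: Geneva 74, Edmonton 47. Geneva has a majority (≥61).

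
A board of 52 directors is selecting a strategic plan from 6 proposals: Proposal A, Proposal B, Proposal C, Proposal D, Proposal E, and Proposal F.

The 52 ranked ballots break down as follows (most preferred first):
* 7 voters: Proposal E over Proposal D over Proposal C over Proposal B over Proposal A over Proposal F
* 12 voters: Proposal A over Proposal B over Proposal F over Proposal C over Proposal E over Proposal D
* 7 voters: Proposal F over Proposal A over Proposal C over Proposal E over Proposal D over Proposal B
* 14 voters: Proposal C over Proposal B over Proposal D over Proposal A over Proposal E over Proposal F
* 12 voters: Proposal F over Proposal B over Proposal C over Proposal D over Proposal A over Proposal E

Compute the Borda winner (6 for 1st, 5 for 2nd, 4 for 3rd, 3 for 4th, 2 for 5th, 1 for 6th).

Proposal A: 7×2 + 12×6 + 7×5 + 14×3 + 12×2 = 187
Proposal B: 7×3 + 12×5 + 7×1 + 14×5 + 12×5 = 218
Proposal C: 7×4 + 12×3 + 7×4 + 14×6 + 12×4 = 224
Proposal D: 7×5 + 12×1 + 7×2 + 14×4 + 12×3 = 153
Proposal E: 7×6 + 12×2 + 7×3 + 14×2 + 12×1 = 127
Proposal F: 7×1 + 12×4 + 7×6 + 14×1 + 12×6 = 183

Proposal C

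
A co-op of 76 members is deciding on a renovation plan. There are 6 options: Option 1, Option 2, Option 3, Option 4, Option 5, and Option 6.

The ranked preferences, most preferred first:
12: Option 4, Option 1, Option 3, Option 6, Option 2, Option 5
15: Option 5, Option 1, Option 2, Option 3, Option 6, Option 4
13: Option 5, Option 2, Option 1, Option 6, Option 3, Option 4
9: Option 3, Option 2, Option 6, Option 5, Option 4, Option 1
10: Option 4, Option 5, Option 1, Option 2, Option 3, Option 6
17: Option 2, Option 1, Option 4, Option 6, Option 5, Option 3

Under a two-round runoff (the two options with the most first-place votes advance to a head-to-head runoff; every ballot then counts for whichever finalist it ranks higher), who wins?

Round 1 first-place votes: Option 1 0, Option 2 17, Option 3 9, Option 4 22, Option 5 28, Option 6 0. Option 5 and Option 4 advance.
Runoff: Option 5 is ranked above Option 4 on 37 ballots, Option 4 above Option 5 on 39.

Option 4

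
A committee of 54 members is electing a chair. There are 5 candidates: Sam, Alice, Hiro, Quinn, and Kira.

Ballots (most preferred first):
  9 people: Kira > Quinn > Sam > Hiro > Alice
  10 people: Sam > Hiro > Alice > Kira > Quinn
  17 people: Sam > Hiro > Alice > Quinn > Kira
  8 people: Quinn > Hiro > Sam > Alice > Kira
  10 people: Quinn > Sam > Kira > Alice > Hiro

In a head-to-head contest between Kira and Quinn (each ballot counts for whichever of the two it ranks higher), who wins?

Quinn

Kira is ranked above Quinn on 19 ballots; Quinn above Kira on 35.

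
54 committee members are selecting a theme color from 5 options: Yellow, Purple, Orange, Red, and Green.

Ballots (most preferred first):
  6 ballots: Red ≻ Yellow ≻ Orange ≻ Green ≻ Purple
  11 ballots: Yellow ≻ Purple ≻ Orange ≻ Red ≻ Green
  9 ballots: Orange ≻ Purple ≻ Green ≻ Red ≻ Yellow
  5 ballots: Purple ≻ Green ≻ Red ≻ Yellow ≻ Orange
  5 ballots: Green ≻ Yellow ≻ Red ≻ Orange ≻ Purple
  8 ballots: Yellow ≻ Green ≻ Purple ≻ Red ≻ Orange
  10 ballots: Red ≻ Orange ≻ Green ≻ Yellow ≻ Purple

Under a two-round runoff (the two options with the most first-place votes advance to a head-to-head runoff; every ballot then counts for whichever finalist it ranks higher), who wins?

Red

Round 1 first-place votes: Yellow 19, Purple 5, Orange 9, Red 16, Green 5. Yellow and Red advance.
Runoff: Yellow is ranked above Red on 24 ballots, Red above Yellow on 30.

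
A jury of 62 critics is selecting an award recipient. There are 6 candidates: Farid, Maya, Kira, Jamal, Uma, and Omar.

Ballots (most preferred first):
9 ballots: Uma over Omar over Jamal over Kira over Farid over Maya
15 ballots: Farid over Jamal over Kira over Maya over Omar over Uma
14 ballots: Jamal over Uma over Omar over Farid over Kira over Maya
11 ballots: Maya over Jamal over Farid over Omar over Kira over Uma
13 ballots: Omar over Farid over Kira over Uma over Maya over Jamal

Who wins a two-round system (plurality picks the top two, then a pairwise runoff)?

Jamal

Round 1 first-place votes: Farid 15, Maya 11, Kira 0, Jamal 14, Uma 9, Omar 13. Farid and Jamal advance.
Runoff: Farid is ranked above Jamal on 28 ballots, Jamal above Farid on 34.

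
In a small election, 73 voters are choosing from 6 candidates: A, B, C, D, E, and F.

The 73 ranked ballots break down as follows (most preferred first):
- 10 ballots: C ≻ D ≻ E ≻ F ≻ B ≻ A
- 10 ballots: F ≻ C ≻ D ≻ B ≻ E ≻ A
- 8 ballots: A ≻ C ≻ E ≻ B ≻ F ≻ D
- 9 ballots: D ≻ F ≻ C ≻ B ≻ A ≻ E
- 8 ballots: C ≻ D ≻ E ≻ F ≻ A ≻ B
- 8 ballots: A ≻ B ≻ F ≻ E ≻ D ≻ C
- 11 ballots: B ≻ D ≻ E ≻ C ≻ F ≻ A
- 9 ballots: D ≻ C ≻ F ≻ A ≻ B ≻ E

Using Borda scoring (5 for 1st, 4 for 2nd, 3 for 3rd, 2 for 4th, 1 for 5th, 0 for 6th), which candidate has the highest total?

A: 10×0 + 10×0 + 8×5 + 9×1 + 8×1 + 8×5 + 11×0 + 9×2 = 115
B: 10×1 + 10×2 + 8×2 + 9×2 + 8×0 + 8×4 + 11×5 + 9×1 = 160
C: 10×5 + 10×4 + 8×4 + 9×3 + 8×5 + 8×0 + 11×2 + 9×4 = 247
D: 10×4 + 10×3 + 8×0 + 9×5 + 8×4 + 8×1 + 11×4 + 9×5 = 244
E: 10×3 + 10×1 + 8×3 + 9×0 + 8×3 + 8×2 + 11×3 + 9×0 = 137
F: 10×2 + 10×5 + 8×1 + 9×4 + 8×2 + 8×3 + 11×1 + 9×3 = 192

C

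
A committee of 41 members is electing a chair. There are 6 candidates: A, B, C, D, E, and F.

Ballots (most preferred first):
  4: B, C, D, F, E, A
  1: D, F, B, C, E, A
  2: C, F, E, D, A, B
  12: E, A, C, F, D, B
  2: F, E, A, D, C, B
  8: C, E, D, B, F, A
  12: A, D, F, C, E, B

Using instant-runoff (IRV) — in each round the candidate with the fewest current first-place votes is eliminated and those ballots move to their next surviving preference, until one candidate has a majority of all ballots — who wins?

C

Round 1: A 12, B 4, C 10, D 1, E 12, F 2. D eliminated.
Round 2: A 12, B 4, C 10, E 12, F 3. F eliminated.
Round 3: A 12, B 5, C 10, E 14. B eliminated.
Round 4: A 12, C 15, E 14. A eliminated.
Round 5: C 27, E 14. C has a majority (≥21).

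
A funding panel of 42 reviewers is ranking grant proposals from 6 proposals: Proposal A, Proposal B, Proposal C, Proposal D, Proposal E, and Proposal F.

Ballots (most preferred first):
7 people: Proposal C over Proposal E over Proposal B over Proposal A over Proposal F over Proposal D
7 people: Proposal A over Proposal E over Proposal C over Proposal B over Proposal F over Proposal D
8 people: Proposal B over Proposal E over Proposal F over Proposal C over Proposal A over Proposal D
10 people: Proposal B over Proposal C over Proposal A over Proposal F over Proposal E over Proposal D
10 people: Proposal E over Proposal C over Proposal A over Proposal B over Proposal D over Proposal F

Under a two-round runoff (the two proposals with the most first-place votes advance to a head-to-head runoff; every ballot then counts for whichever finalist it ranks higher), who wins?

Round 1 first-place votes: Proposal A 7, Proposal B 18, Proposal C 7, Proposal D 0, Proposal E 10, Proposal F 0. Proposal B and Proposal E advance.
Runoff: Proposal B is ranked above Proposal E on 18 ballots, Proposal E above Proposal B on 24.

Proposal E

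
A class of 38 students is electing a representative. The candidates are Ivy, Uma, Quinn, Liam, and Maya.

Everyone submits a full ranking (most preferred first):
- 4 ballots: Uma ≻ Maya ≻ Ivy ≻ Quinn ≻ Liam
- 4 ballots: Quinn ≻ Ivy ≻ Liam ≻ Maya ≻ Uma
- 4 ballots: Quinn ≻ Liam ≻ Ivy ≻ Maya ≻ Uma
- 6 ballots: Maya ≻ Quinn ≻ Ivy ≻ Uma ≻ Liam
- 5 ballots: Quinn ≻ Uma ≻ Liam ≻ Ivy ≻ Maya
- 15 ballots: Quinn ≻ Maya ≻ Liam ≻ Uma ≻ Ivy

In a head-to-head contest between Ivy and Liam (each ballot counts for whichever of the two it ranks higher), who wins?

Liam

Ivy is ranked above Liam on 14 ballots; Liam above Ivy on 24.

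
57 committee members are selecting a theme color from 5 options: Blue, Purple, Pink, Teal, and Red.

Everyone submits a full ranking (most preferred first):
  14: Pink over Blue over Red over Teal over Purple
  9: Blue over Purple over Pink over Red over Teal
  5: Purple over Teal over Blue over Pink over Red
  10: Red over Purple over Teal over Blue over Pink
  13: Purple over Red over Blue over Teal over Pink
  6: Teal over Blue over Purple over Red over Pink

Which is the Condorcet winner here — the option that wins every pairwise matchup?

Blue vs Purple: 29–28
Blue vs Pink: 43–14
Blue vs Teal: 36–21
Blue vs Red: 34–23
Blue beats every other option.

Blue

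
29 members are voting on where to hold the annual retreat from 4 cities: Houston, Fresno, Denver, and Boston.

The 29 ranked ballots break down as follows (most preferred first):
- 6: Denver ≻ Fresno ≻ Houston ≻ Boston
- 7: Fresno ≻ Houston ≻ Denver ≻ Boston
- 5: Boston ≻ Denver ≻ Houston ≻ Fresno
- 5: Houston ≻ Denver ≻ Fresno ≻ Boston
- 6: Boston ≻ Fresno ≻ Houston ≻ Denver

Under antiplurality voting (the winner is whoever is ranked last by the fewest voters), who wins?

Houston

Last-place votes: Houston 0, Fresno 5, Denver 6, Boston 18.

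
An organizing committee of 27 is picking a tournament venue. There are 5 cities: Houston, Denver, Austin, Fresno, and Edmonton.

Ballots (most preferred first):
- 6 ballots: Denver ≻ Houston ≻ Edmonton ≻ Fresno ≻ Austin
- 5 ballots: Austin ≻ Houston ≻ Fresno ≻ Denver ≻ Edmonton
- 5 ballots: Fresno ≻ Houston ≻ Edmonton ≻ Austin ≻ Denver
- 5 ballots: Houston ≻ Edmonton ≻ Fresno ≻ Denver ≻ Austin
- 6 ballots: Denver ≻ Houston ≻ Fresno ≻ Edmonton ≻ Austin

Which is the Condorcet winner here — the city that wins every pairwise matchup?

Houston

Houston vs Denver: 15–12
Houston vs Austin: 22–5
Houston vs Fresno: 22–5
Houston vs Edmonton: 27–0
Houston beats every other city.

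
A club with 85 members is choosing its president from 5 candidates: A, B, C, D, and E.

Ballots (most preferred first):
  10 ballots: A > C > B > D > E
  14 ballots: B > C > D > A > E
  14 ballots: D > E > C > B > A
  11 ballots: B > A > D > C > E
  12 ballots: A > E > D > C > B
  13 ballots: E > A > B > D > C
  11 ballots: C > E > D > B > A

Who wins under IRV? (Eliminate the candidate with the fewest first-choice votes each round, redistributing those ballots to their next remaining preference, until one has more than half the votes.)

Round 1: A 22, B 25, C 11, D 14, E 13. C eliminated.
Round 2: A 22, B 25, D 14, E 24. D eliminated.
Round 3: A 22, B 25, E 38. A eliminated.
Round 4: B 35, E 50. E has a majority (≥43).

E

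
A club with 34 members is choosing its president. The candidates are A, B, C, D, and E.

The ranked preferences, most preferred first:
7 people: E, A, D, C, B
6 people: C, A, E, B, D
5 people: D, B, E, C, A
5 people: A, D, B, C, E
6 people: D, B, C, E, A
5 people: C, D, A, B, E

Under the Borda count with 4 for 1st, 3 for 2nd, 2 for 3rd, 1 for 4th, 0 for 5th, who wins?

A: 7×3 + 6×3 + 5×0 + 5×4 + 6×0 + 5×2 = 69
B: 7×0 + 6×1 + 5×3 + 5×2 + 6×3 + 5×1 = 54
C: 7×1 + 6×4 + 5×1 + 5×1 + 6×2 + 5×4 = 73
D: 7×2 + 6×0 + 5×4 + 5×3 + 6×4 + 5×3 = 88
E: 7×4 + 6×2 + 5×2 + 5×0 + 6×1 + 5×0 = 56

D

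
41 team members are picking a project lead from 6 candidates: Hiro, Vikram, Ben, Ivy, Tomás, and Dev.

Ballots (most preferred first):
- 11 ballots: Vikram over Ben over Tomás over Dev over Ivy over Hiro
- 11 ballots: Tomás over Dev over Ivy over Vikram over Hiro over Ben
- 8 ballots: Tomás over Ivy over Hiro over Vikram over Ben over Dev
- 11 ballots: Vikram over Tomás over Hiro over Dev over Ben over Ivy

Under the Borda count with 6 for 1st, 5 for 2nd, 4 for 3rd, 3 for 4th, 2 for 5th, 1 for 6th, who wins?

Tomás

Hiro: 11×1 + 11×2 + 8×4 + 11×4 = 109
Vikram: 11×6 + 11×3 + 8×3 + 11×6 = 189
Ben: 11×5 + 11×1 + 8×2 + 11×2 = 104
Ivy: 11×2 + 11×4 + 8×5 + 11×1 = 117
Tomás: 11×4 + 11×6 + 8×6 + 11×5 = 213
Dev: 11×3 + 11×5 + 8×1 + 11×3 = 129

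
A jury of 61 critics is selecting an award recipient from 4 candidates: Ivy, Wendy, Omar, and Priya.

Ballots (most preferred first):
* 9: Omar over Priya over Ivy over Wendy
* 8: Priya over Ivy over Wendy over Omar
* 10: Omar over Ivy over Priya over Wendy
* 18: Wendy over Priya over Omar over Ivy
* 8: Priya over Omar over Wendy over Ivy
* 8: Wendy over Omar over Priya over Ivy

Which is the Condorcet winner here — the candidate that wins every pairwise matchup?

Priya vs Ivy: 51–10
Priya vs Wendy: 35–26
Priya vs Omar: 34–27
Priya beats every other candidate.

Priya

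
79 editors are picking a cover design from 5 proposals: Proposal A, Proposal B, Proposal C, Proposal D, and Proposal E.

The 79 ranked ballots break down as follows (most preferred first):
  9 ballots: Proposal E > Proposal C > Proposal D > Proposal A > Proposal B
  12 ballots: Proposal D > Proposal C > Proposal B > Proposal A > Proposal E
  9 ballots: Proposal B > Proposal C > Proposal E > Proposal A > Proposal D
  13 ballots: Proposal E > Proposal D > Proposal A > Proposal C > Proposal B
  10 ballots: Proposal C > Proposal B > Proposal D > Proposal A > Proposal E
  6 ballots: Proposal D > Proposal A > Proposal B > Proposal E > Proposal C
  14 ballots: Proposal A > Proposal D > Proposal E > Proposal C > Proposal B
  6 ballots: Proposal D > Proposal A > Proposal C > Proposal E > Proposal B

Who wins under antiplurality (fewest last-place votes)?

Proposal A

Last-place votes: Proposal A 0, Proposal B 42, Proposal C 6, Proposal D 9, Proposal E 22.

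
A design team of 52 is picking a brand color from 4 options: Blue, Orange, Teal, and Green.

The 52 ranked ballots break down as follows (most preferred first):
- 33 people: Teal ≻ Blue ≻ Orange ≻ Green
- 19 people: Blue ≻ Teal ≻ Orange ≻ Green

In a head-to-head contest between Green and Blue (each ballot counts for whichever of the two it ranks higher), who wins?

Blue

Green is ranked above Blue on 0 ballots; Blue above Green on 52.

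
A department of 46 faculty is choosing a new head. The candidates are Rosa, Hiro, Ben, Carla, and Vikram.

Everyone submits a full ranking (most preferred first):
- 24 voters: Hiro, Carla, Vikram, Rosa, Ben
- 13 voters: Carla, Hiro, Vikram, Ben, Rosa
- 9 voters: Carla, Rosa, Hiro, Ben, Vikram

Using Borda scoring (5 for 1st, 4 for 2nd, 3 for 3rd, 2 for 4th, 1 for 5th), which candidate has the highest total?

Carla

Rosa: 24×2 + 13×1 + 9×4 = 97
Hiro: 24×5 + 13×4 + 9×3 = 199
Ben: 24×1 + 13×2 + 9×2 = 68
Carla: 24×4 + 13×5 + 9×5 = 206
Vikram: 24×3 + 13×3 + 9×1 = 120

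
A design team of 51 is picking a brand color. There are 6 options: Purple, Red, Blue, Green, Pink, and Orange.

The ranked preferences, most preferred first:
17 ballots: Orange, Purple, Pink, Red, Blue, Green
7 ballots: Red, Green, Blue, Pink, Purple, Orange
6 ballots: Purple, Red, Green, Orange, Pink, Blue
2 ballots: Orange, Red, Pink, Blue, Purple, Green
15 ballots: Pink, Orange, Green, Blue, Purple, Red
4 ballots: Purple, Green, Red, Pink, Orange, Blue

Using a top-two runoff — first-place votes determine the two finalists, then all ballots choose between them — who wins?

Round 1 first-place votes: Purple 10, Red 7, Blue 0, Green 0, Pink 15, Orange 19. Orange and Pink advance.
Runoff: Orange is ranked above Pink on 25 ballots, Pink above Orange on 26.

Pink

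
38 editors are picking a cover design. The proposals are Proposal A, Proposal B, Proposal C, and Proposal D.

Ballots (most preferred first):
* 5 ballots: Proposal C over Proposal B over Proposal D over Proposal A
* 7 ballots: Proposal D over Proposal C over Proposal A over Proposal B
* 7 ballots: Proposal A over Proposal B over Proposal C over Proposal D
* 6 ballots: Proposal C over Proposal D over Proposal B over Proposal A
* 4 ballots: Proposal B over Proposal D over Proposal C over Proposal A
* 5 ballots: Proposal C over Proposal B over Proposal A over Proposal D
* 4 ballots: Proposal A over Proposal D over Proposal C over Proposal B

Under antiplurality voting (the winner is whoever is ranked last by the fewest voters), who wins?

Proposal C

Last-place votes: Proposal A 15, Proposal B 11, Proposal C 0, Proposal D 12.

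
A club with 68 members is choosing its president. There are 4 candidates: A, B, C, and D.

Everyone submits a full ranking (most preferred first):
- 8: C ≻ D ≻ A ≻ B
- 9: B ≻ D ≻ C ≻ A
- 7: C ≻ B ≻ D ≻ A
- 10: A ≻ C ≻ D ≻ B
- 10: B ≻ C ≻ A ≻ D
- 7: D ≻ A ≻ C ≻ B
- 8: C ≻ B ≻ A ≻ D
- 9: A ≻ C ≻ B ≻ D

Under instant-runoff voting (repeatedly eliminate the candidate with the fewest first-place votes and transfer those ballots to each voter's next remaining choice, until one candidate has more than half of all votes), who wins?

C

Round 1: A 19, B 19, C 23, D 7. D eliminated.
Round 2: A 26, B 19, C 23. B eliminated.
Round 3: A 26, C 42. C has a majority (≥35).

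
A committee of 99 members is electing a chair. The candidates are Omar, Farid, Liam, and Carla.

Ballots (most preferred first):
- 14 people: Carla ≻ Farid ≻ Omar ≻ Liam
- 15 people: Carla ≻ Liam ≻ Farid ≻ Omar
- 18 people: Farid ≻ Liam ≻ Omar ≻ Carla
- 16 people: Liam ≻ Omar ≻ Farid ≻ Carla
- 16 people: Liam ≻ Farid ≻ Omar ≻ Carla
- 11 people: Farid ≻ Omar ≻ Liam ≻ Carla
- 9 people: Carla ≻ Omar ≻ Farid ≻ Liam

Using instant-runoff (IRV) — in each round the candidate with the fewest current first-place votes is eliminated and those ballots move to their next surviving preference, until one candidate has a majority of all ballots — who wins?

Liam

Round 1: Omar 0, Farid 29, Liam 32, Carla 38. Omar eliminated.
Round 2: Farid 29, Liam 32, Carla 38. Farid eliminated.
Round 3: Liam 61, Carla 38. Liam has a majority (≥50).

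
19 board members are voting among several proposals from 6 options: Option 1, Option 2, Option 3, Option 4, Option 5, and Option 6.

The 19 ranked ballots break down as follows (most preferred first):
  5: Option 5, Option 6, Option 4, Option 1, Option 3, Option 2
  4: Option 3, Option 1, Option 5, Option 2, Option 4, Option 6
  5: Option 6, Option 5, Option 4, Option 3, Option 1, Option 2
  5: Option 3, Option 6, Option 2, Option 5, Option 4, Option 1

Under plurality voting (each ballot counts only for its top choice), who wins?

Option 3

First-place votes: Option 1 0, Option 2 0, Option 3 9, Option 4 0, Option 5 5, Option 6 5.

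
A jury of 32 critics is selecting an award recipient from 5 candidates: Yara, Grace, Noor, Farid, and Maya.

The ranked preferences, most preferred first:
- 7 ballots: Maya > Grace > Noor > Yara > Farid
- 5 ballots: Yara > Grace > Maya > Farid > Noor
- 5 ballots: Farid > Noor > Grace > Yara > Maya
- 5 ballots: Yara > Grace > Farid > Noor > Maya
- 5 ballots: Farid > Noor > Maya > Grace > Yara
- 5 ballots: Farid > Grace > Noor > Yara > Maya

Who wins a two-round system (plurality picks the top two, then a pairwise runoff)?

Round 1 first-place votes: Yara 10, Grace 0, Noor 0, Farid 15, Maya 7. Farid and Yara advance.
Runoff: Farid is ranked above Yara on 15 ballots, Yara above Farid on 17.

Yara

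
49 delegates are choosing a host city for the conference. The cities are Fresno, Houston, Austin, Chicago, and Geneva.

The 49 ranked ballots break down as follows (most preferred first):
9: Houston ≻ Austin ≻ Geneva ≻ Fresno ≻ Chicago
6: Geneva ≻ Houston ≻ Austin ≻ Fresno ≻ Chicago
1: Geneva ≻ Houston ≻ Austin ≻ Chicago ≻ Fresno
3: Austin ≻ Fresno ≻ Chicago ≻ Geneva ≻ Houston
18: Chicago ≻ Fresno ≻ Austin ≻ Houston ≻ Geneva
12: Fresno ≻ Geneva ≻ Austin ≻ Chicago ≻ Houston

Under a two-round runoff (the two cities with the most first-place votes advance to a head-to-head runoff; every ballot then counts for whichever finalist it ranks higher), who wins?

Round 1 first-place votes: Fresno 12, Houston 9, Austin 3, Chicago 18, Geneva 7. Chicago and Fresno advance.
Runoff: Chicago is ranked above Fresno on 19 ballots, Fresno above Chicago on 30.

Fresno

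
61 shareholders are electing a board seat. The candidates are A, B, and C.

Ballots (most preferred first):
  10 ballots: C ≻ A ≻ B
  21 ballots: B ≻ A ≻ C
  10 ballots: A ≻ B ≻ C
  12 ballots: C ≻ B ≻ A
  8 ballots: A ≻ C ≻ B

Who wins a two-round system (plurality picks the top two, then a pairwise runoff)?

Round 1 first-place votes: A 18, B 21, C 22. C and B advance.
Runoff: C is ranked above B on 30 ballots, B above C on 31.

B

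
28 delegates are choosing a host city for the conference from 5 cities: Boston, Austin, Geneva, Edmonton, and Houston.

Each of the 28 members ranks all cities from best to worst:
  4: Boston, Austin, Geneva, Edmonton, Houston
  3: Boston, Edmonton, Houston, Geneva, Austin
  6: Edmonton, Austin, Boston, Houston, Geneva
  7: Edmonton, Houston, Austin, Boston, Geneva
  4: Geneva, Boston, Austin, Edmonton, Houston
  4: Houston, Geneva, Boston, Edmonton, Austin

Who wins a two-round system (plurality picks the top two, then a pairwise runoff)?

Boston

Round 1 first-place votes: Boston 7, Austin 0, Geneva 4, Edmonton 13, Houston 4. Edmonton and Boston advance.
Runoff: Edmonton is ranked above Boston on 13 ballots, Boston above Edmonton on 15.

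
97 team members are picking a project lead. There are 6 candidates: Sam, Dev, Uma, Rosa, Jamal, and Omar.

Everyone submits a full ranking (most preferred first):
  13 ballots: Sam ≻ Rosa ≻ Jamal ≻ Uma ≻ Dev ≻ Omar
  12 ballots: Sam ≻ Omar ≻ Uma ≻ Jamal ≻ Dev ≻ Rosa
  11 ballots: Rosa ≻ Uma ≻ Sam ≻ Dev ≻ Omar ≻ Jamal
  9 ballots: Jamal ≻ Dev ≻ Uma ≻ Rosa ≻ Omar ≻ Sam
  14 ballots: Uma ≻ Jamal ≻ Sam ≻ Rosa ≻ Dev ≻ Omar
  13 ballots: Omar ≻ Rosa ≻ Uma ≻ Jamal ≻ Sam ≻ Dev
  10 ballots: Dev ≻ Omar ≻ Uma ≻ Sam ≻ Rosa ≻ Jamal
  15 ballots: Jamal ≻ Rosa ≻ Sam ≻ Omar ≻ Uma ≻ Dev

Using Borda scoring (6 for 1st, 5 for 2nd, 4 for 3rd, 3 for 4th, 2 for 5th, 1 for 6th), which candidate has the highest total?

Uma

Sam: 13×6 + 12×6 + 11×4 + 9×1 + 14×4 + 13×2 + 10×3 + 15×4 = 375
Dev: 13×2 + 12×2 + 11×3 + 9×5 + 14×2 + 13×1 + 10×6 + 15×1 = 244
Uma: 13×3 + 12×4 + 11×5 + 9×4 + 14×6 + 13×4 + 10×4 + 15×2 = 384
Rosa: 13×5 + 12×1 + 11×6 + 9×3 + 14×3 + 13×5 + 10×2 + 15×5 = 372
Jamal: 13×4 + 12×3 + 11×1 + 9×6 + 14×5 + 13×3 + 10×1 + 15×6 = 362
Omar: 13×1 + 12×5 + 11×2 + 9×2 + 14×1 + 13×6 + 10×5 + 15×3 = 300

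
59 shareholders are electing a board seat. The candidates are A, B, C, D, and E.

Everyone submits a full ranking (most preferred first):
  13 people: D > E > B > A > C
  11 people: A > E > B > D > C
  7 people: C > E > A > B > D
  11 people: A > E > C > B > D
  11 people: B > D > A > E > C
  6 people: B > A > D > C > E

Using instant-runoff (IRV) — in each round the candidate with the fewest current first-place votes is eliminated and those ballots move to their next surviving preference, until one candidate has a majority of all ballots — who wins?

B

Round 1: A 22, B 17, C 7, D 13, E 0. E eliminated.
Round 2: A 22, B 17, C 7, D 13. C eliminated.
Round 3: A 29, B 17, D 13. D eliminated.
Round 4: A 29, B 30. B has a majority (≥30).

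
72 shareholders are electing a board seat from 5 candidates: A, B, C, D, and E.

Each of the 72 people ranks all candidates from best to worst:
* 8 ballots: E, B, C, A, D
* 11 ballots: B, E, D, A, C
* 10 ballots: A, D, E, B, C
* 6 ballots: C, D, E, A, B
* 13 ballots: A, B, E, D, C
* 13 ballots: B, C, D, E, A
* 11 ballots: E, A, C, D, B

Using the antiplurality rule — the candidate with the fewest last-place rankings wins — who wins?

E

Last-place votes: A 13, B 17, C 34, D 8, E 0.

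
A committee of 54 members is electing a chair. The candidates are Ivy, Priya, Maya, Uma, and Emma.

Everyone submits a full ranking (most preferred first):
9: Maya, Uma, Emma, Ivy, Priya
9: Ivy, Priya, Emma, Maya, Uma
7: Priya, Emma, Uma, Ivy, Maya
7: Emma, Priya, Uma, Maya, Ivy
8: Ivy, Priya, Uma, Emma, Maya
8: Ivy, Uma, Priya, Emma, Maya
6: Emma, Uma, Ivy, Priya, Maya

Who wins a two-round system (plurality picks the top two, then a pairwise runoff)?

Round 1 first-place votes: Ivy 25, Priya 7, Maya 9, Uma 0, Emma 13. Ivy and Emma advance.
Runoff: Ivy is ranked above Emma on 25 ballots, Emma above Ivy on 29.

Emma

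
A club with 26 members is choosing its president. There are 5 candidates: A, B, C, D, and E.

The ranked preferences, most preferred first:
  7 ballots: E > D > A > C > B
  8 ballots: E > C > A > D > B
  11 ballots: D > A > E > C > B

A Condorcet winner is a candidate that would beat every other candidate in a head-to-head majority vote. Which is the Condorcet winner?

E

E vs A: 15–11
E vs B: 26–0
E vs C: 26–0
E vs D: 15–11
E beats every other candidate.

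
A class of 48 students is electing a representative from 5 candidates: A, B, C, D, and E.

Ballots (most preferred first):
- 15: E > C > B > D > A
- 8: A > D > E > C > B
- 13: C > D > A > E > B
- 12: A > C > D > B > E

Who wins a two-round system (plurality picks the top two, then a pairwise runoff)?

A

Round 1 first-place votes: A 20, B 0, C 13, D 0, E 15. A and E advance.
Runoff: A is ranked above E on 33 ballots, E above A on 15.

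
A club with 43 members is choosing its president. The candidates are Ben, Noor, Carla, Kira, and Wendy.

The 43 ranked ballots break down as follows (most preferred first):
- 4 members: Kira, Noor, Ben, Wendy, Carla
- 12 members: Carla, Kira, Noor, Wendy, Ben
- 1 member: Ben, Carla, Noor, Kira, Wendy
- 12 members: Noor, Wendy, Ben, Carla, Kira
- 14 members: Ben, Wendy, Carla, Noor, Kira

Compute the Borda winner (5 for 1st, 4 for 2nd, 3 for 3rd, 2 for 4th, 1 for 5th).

Ben: 4×3 + 12×1 + 1×5 + 12×3 + 14×5 = 135
Noor: 4×4 + 12×3 + 1×3 + 12×5 + 14×2 = 143
Carla: 4×1 + 12×5 + 1×4 + 12×2 + 14×3 = 134
Kira: 4×5 + 12×4 + 1×2 + 12×1 + 14×1 = 96
Wendy: 4×2 + 12×2 + 1×1 + 12×4 + 14×4 = 137

Noor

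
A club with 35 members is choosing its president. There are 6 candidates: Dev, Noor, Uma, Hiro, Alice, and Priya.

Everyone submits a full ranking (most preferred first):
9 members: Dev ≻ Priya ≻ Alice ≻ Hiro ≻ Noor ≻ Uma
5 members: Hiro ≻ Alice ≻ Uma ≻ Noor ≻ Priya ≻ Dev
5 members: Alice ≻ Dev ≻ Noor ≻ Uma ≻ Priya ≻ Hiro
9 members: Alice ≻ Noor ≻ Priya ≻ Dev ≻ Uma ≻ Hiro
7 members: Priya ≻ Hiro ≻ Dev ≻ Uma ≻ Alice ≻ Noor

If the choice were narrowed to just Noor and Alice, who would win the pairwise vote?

Noor is ranked above Alice on 0 ballots; Alice above Noor on 35.

Alice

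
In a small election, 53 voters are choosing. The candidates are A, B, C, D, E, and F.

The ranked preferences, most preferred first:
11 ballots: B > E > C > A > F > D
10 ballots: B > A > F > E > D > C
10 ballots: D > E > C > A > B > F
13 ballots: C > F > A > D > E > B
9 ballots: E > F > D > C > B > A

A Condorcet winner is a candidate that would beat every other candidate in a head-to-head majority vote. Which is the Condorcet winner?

E

E vs A: 30–23
E vs B: 32–21
E vs C: 40–13
E vs D: 30–23
E vs F: 30–23
E beats every other candidate.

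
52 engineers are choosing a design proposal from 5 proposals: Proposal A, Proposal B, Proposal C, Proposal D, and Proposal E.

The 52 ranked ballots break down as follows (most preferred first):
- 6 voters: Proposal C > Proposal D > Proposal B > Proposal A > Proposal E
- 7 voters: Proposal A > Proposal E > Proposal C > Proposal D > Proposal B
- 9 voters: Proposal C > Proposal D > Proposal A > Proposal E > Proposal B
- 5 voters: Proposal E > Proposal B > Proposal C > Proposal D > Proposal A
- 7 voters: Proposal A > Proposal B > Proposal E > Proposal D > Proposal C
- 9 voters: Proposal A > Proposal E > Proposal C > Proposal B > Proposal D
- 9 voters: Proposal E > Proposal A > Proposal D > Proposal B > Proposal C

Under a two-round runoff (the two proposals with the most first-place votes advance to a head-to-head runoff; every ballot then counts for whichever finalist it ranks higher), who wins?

Proposal A

Round 1 first-place votes: Proposal A 23, Proposal B 0, Proposal C 15, Proposal D 0, Proposal E 14. Proposal A and Proposal C advance.
Runoff: Proposal A is ranked above Proposal C on 32 ballots, Proposal C above Proposal A on 20.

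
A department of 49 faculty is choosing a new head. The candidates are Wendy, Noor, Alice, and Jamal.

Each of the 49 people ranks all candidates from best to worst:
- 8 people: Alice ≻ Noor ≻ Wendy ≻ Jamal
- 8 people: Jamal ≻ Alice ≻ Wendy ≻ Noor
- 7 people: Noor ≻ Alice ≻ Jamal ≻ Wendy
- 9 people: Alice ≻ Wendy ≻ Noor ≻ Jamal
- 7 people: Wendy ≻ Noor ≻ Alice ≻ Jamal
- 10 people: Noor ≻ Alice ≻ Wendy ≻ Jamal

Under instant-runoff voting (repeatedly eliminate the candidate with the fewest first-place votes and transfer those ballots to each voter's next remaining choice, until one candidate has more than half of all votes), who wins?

Alice

Round 1: Wendy 7, Noor 17, Alice 17, Jamal 8. Wendy eliminated.
Round 2: Noor 24, Alice 17, Jamal 8. Jamal eliminated.
Round 3: Noor 24, Alice 25. Alice has a majority (≥25).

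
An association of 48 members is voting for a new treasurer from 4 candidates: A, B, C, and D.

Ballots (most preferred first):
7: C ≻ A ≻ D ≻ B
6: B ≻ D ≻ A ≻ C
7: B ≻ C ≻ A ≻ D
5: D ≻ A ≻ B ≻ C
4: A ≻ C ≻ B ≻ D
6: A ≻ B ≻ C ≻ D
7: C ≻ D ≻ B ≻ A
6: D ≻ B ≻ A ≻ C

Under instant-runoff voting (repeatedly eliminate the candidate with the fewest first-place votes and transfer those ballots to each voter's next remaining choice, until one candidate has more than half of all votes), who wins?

Round 1: A 10, B 13, C 14, D 11. A eliminated.
Round 2: B 19, C 18, D 11. D eliminated.
Round 3: B 30, C 18. B has a majority (≥25).

B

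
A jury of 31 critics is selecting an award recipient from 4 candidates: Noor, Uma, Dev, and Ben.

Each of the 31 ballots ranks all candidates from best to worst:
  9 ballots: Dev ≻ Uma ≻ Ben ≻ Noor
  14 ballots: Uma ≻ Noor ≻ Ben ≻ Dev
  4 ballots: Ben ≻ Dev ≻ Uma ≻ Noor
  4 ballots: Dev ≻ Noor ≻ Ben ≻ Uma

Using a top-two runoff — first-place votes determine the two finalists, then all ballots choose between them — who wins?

Round 1 first-place votes: Noor 0, Uma 14, Dev 13, Ben 4. Uma and Dev advance.
Runoff: Uma is ranked above Dev on 14 ballots, Dev above Uma on 17.

Dev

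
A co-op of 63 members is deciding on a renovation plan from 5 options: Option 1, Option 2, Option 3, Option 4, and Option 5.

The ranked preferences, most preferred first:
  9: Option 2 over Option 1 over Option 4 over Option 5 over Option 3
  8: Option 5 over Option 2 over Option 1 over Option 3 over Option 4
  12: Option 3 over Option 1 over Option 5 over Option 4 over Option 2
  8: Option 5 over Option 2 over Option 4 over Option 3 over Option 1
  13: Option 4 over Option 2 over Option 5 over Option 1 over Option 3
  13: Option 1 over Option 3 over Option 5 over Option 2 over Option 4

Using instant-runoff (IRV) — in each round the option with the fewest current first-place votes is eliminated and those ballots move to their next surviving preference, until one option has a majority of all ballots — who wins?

Option 1

Round 1: Option 1 13, Option 2 9, Option 3 12, Option 4 13, Option 5 16. Option 2 eliminated.
Round 2: Option 1 22, Option 3 12, Option 4 13, Option 5 16. Option 3 eliminated.
Round 3: Option 1 34, Option 4 13, Option 5 16. Option 1 has a majority (≥32).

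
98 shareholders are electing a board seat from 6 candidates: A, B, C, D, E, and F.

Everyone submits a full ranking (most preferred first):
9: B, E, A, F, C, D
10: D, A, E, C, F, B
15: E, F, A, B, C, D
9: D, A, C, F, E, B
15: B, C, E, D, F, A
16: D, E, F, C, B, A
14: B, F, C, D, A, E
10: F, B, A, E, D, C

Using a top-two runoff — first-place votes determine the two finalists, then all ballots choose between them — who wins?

Round 1 first-place votes: A 0, B 38, C 0, D 35, E 15, F 10. B and D advance.
Runoff: B is ranked above D on 63 ballots, D above B on 35.

B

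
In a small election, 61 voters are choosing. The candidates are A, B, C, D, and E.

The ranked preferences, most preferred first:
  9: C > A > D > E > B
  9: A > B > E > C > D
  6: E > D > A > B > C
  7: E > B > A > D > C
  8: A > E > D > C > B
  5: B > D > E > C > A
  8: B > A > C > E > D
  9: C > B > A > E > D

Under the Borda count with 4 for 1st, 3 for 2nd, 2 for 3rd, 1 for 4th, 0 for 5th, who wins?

A: 9×3 + 9×4 + 6×2 + 7×2 + 8×4 + 5×0 + 8×3 + 9×2 = 163
B: 9×0 + 9×3 + 6×1 + 7×3 + 8×0 + 5×4 + 8×4 + 9×3 = 133
C: 9×4 + 9×1 + 6×0 + 7×0 + 8×1 + 5×1 + 8×2 + 9×4 = 110
D: 9×2 + 9×0 + 6×3 + 7×1 + 8×2 + 5×3 + 8×0 + 9×0 = 74
E: 9×1 + 9×2 + 6×4 + 7×4 + 8×3 + 5×2 + 8×1 + 9×1 = 130

A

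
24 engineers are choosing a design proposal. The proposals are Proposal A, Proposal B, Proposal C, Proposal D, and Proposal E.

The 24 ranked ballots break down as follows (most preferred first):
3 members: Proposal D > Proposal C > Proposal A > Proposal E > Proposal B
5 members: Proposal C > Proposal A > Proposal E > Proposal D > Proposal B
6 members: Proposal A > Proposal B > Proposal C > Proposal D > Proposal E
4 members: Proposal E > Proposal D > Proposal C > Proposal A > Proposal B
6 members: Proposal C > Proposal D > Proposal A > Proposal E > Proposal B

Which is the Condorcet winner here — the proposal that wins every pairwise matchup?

Proposal C vs Proposal A: 18–6
Proposal C vs Proposal B: 18–6
Proposal C vs Proposal D: 17–7
Proposal C vs Proposal E: 20–4
Proposal C beats every other proposal.

Proposal C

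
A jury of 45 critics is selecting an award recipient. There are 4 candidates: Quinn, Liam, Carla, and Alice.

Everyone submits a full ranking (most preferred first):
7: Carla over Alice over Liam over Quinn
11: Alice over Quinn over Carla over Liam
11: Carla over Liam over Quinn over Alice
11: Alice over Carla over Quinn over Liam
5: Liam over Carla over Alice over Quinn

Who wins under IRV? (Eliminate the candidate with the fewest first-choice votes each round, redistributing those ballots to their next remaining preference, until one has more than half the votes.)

Round 1: Quinn 0, Liam 5, Carla 18, Alice 22. Quinn eliminated.
Round 2: Liam 5, Carla 18, Alice 22. Liam eliminated.
Round 3: Carla 23, Alice 22. Carla has a majority (≥23).

Carla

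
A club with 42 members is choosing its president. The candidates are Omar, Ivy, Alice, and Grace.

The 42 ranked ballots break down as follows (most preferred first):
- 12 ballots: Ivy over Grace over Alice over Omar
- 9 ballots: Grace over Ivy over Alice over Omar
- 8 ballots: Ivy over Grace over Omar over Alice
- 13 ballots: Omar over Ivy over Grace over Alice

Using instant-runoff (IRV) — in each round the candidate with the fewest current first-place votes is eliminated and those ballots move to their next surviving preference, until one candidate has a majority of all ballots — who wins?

Ivy

Round 1: Omar 13, Ivy 20, Alice 0, Grace 9. Alice eliminated.
Round 2: Omar 13, Ivy 20, Grace 9. Grace eliminated.
Round 3: Omar 13, Ivy 29. Ivy has a majority (≥22).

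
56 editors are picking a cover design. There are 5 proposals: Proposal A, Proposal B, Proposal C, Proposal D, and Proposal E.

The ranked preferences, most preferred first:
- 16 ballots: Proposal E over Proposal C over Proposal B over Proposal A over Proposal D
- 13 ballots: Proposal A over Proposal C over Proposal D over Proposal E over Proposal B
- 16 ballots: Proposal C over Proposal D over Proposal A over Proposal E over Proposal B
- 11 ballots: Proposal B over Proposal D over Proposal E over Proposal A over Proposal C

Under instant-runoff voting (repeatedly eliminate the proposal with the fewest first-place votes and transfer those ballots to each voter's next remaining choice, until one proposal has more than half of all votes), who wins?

Proposal C

Round 1: Proposal A 13, Proposal B 11, Proposal C 16, Proposal D 0, Proposal E 16. Proposal D eliminated.
Round 2: Proposal A 13, Proposal B 11, Proposal C 16, Proposal E 16. Proposal B eliminated.
Round 3: Proposal A 13, Proposal C 16, Proposal E 27. Proposal A eliminated.
Round 4: Proposal C 29, Proposal E 27. Proposal C has a majority (≥29).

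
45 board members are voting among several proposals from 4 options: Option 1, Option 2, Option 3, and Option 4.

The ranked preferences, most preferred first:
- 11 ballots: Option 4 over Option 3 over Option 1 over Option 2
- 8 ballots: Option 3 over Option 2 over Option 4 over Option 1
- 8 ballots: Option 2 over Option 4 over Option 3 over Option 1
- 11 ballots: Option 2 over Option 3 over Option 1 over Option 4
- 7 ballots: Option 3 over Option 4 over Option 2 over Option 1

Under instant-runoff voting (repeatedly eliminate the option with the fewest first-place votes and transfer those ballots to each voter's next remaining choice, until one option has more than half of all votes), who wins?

Option 3

Round 1: Option 1 0, Option 2 19, Option 3 15, Option 4 11. Option 1 eliminated.
Round 2: Option 2 19, Option 3 15, Option 4 11. Option 4 eliminated.
Round 3: Option 2 19, Option 3 26. Option 3 has a majority (≥23).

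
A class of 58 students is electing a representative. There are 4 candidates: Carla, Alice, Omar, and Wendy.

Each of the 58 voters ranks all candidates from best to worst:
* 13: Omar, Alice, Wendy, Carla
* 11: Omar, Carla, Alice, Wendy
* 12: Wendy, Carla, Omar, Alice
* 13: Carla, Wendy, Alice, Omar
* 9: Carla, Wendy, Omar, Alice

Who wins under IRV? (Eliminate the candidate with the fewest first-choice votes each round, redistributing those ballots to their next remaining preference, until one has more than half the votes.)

Round 1: Carla 22, Alice 0, Omar 24, Wendy 12. Alice eliminated.
Round 2: Carla 22, Omar 24, Wendy 12. Wendy eliminated.
Round 3: Carla 34, Omar 24. Carla has a majority (≥30).

Carla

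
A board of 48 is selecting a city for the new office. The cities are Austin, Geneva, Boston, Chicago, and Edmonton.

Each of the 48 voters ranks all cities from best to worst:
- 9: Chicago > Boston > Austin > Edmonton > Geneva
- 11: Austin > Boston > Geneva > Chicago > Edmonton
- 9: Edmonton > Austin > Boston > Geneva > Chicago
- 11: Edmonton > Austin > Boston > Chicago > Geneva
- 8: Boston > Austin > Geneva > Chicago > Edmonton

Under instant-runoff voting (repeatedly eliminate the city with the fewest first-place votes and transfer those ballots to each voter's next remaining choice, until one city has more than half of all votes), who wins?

Austin

Round 1: Austin 11, Geneva 0, Boston 8, Chicago 9, Edmonton 20. Geneva eliminated.
Round 2: Austin 11, Boston 8, Chicago 9, Edmonton 20. Boston eliminated.
Round 3: Austin 19, Chicago 9, Edmonton 20. Chicago eliminated.
Round 4: Austin 28, Edmonton 20. Austin has a majority (≥25).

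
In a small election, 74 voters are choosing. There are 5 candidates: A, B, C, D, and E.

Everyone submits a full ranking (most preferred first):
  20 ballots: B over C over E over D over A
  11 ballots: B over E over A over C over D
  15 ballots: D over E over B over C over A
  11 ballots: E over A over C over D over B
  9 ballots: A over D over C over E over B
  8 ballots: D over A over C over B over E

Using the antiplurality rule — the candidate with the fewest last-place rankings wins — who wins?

Last-place votes: A 35, B 20, C 0, D 11, E 8.

C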